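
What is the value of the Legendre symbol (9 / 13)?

Reciprocity: 9 ≡ 1 and 13 ≡ 1 (mod 4), so (9/13) = +(13/9).
Reduce top mod 9: now compute (4/9).
Pull out 2^2: since 9 ≡ 1 (mod 8), (2/9) = +1, so (2/9)^2 = +1.
Reached (1/9) = 1. Collecting the sign flips along the way, the symbol is +1.

1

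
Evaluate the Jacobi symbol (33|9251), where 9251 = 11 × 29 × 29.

Reciprocity: 33 ≡ 1 and 9251 ≡ 3 (mod 4), so (33/9251) = +(9251/33).
Reduce top mod 33: now compute (11/33).
Reciprocity: 11 ≡ 3 and 33 ≡ 1 (mod 4), so (11/33) = +(33/11).
Reduce top mod 11: now compute (0/11).
Top reduces to 0: gcd > 1, so the symbol is 0.

0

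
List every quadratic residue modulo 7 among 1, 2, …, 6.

1, 2, 4

Square k = 1,…,3 (k and 7−k give the same square):
1²=1, 2²=4, 3²≡2 (mod 7).
So the quadratic residues mod 7 are {1, 2, 4}.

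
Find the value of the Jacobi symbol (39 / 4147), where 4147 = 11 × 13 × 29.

0

Reciprocity: 39 ≡ 3 and 4147 ≡ 3 (mod 4), so (39/4147) = −(4147/39).
Reduce top mod 39: now compute (13/39).
Reciprocity: 13 ≡ 1 and 39 ≡ 3 (mod 4), so (13/39) = +(39/13).
Reduce top mod 13: now compute (0/13).
Top reduces to 0: gcd > 1, so the symbol is 0.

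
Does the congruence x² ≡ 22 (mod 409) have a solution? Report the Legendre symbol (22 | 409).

Pull out 2: since 409 ≡ 1 (mod 8), (2/409) = +1.
Reciprocity: 11 ≡ 3 and 409 ≡ 1 (mod 4), so (11/409) = +(409/11).
Reduce top mod 11: now compute (2/11).
Pull out 2: since 11 ≡ 3 (mod 8), (2/11) = -1.
Reached (1/11) = 1. Collecting the sign flips along the way, the symbol is -1.

-1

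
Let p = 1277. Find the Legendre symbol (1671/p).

1

First reduce: 1671 ≡ 394 (mod 1277).
Pull out 2: since 1277 ≡ 5 (mod 8), (2/1277) = -1.
Reciprocity: 197 ≡ 1 and 1277 ≡ 1 (mod 4), so (197/1277) = +(1277/197).
Reduce top mod 197: now compute (95/197).
Reciprocity: 95 ≡ 3 and 197 ≡ 1 (mod 4), so (95/197) = +(197/95).
Reduce top mod 95: now compute (7/95).
Reciprocity: 7 ≡ 3 and 95 ≡ 3 (mod 4), so (7/95) = −(95/7).
Reduce top mod 7: now compute (4/7).
Pull out 2^2: since 7 ≡ 7 (mod 8), (2/7) = +1, so (2/7)^2 = +1.
Reached (1/7) = 1. Collecting the sign flips along the way, the symbol is +1.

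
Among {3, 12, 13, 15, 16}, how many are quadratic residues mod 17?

3

(3/17) = -1 → non-residue.
(12/17) = -1 → non-residue.
(13/17) = +1 → QR.
(15/17) = +1 → QR.
(16/17) = +1 → QR.
Total quadratic residues among the 5: 3.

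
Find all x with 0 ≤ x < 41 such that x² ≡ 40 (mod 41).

9, 32

41 ≡ 1 (mod 4), so we find a root by search.
Trying successive values, 9² = 81 ≡ 40 (mod 41). The other root is 41 − 9 = 32.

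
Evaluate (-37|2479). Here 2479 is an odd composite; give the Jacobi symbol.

First reduce: -37 ≡ 2442 (mod 2479).
Pull out 2: since 2479 ≡ 7 (mod 8), (2/2479) = +1.
Reciprocity: 1221 ≡ 1 and 2479 ≡ 3 (mod 4), so (1221/2479) = +(2479/1221).
Reduce top mod 1221: now compute (37/1221).
Reciprocity: 37 ≡ 1 and 1221 ≡ 1 (mod 4), so (37/1221) = +(1221/37).
Reduce top mod 37: now compute (0/37).
Top reduces to 0: gcd > 1, so the symbol is 0.

0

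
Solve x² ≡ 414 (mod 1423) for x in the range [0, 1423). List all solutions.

Since 1423 ≡ 3 (mod 4), a square root of 414 is 414^((1423+1)/4) = 414^356 mod 1423.
Repeated squaring: 414^2≡636, 414^4≡364, 414^8≡157, 414^16≡458, 414^32≡583, 414^64≡1215, 414^128≡574, 414^256≡763 (mod 1423).
414^356 = 414^(256+64+32+4) ≡ 519 (mod 1423).
Check: 519² = 269361 ≡ 414 (mod 1423). The two roots are 519 and 904.

519, 904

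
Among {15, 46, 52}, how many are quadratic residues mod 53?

(15/53) = +1 → QR.
(46/53) = +1 → QR.
(52/53) = +1 → QR.
Total quadratic residues among the 3: 3.

3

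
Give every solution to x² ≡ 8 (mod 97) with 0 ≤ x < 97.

97 ≡ 1 (mod 4), so we find a root by search.
Trying successive values, 28² = 784 ≡ 8 (mod 97). The other root is 97 − 28 = 69.

28, 69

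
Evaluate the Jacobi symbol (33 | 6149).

0

Reciprocity: 33 ≡ 1 and 6149 ≡ 1 (mod 4), so (33/6149) = +(6149/33).
Reduce top mod 33: now compute (11/33).
Reciprocity: 11 ≡ 3 and 33 ≡ 1 (mod 4), so (11/33) = +(33/11).
Reduce top mod 11: now compute (0/11).
Top reduces to 0: gcd > 1, so the symbol is 0.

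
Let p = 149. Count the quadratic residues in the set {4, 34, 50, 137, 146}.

1

(4/149) = +1 → QR.
(34/149) = -1 → non-residue.
(50/149) = -1 → non-residue.
(137/149) = -1 → non-residue.
(146/149) = -1 → non-residue.
Total quadratic residues among the 5: 1.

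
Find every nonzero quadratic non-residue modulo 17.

3 5 6 7 10 11 12 14

Square k = 1,…,8 (k and 17−k give the same square):
1²=1, 2²=4, 3²=9, 4²=16, 5²≡8, 6²≡2, 7²≡15, 8²≡13 (mod 17).
The residues are {1, 2, 4, 8, 9, 13, 15, 16}; the non-residues are the remaining 8 nonzero classes.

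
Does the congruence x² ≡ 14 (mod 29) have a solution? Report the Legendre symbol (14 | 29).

-1

Pull out 2: since 29 ≡ 5 (mod 8), (2/29) = -1.
Reciprocity: 7 ≡ 3 and 29 ≡ 1 (mod 4), so (7/29) = +(29/7).
Reduce top mod 7: now compute (1/7).
Reached (1/7) = 1. Collecting the sign flips along the way, the symbol is -1.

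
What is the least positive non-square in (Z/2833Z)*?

(2/2833) = +1, so 2 is a residue.
(3/2833) = +1, so 3 is a residue.
(4/2833) = +1, so 4 is a residue.
(5/2833) = −1, so 5 is the smallest positive non-residue mod 2833.

5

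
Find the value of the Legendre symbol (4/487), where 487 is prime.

Pull out 2^2: since 487 ≡ 7 (mod 8), (2/487) = +1, so (2/487)^2 = +1.
Reached (1/487) = 1. Collecting the sign flips along the way, the symbol is +1.

1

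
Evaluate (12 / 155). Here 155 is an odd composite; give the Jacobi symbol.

Pull out 2^2: since 155 ≡ 3 (mod 8), (2/155) = -1, so (2/155)^2 = +1.
Reciprocity: 3 ≡ 3 and 155 ≡ 3 (mod 4), so (3/155) = −(155/3).
Reduce top mod 3: now compute (2/3).
Pull out 2: since 3 ≡ 3 (mod 8), (2/3) = -1.
Reached (1/3) = 1. Collecting the sign flips along the way, the symbol is +1.

1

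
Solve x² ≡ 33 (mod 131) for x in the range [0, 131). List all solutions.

Since 131 ≡ 3 (mod 4), a square root of 33 is 33^((131+1)/4) = 33^33 mod 131.
Repeated squaring: 33^2≡41, 33^4≡109, 33^8≡91, 33^16≡28, 33^32≡129 (mod 131).
33^33 = 33^(32+1) ≡ 65 (mod 131).
Check: 65² = 4225 ≡ 33 (mod 131). The two roots are 65 and 66.

65, 66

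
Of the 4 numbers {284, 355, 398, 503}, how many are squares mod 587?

(284/587) = -1 → non-residue.
(355/587) = +1 → QR.
(398/587) = -1 → non-residue.
(503/587) = -1 → non-residue.
Total quadratic residues among the 4: 1.

1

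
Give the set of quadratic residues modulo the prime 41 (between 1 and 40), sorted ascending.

1 2 4 5 8 9 10 16 18 20 21 23 25 31 32 33 36 37 39 40

Square k = 1,…,20 (k and 41−k give the same square):
1²=1, 2²=4, 3²=9, 4²=16, 5²=25, 6²=36, 7²≡8, 8²≡23, 9²≡40, 10²≡18, 11²≡39, 12²≡21, 13²≡5, 14²≡32, 15²≡20, 16²≡10, 17²≡2, 18²≡37, 19²≡33, 20²≡31 (mod 41).
So the quadratic residues mod 41 are {1, 2, 4, 5, 8, 9, 10, 16, 18, 20, 21, 23, 25, 31, 32, 33, 36, 37, 39, 40}.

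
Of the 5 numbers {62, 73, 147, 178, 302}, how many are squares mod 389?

4

(62/389) = +1 → QR.
(73/389) = +1 → QR.
(147/389) = -1 → non-residue.
(178/389) = +1 → QR.
(302/389) = +1 → QR.
Total quadratic residues among the 5: 4.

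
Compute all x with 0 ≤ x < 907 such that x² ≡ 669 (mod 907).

Since 907 ≡ 3 (mod 4), a square root of 669 is 669^((907+1)/4) = 669^227 mod 907.
Repeated squaring: 669^2≡410, 669^4≡305, 669^8≡511, 669^16≡812, 669^32≡862, 669^64≡211, 669^128≡78 (mod 907).
669^227 = 669^(128+64+32+2+1) ≡ 501 (mod 907).
Check: 501² = 251001 ≡ 669 (mod 907). The two roots are 406 and 501.

406, 501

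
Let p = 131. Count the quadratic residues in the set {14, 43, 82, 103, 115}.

1

(14/131) = -1 → non-residue.
(43/131) = +1 → QR.
(82/131) = -1 → non-residue.
(103/131) = -1 → non-residue.
(115/131) = -1 → non-residue.
Total quadratic residues among the 5: 1.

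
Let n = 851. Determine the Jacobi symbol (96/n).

-1

Pull out 2^5: since 851 ≡ 3 (mod 8), (2/851) = -1, so (2/851)^5 = -1.
Reciprocity: 3 ≡ 3 and 851 ≡ 3 (mod 4), so (3/851) = −(851/3).
Reduce top mod 3: now compute (2/3).
Pull out 2: since 3 ≡ 3 (mod 8), (2/3) = -1.
Reached (1/3) = 1. Collecting the sign flips along the way, the symbol is -1.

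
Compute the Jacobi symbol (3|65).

-1

Reciprocity: 3 ≡ 3 and 65 ≡ 1 (mod 4), so (3/65) = +(65/3).
Reduce top mod 3: now compute (2/3).
Pull out 2: since 3 ≡ 3 (mod 8), (2/3) = -1.
Reached (1/3) = 1. Collecting the sign flips along the way, the symbol is -1.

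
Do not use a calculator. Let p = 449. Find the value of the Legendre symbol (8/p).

1

Pull out 2^3: since 449 ≡ 1 (mod 8), (2/449) = +1, so (2/449)^3 = +1.
Reached (1/449) = 1. Collecting the sign flips along the way, the symbol is +1.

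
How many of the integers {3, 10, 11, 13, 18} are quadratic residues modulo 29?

1

(3/29) = -1 → non-residue.
(10/29) = -1 → non-residue.
(11/29) = -1 → non-residue.
(13/29) = +1 → QR.
(18/29) = -1 → non-residue.
Total quadratic residues among the 5: 1.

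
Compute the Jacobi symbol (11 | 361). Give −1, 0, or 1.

Reciprocity: 11 ≡ 3 and 361 ≡ 1 (mod 4), so (11/361) = +(361/11).
Reduce top mod 11: now compute (9/11).
Reciprocity: 9 ≡ 1 and 11 ≡ 3 (mod 4), so (9/11) = +(11/9).
Reduce top mod 9: now compute (2/9).
Pull out 2: since 9 ≡ 1 (mod 8), (2/9) = +1.
Reached (1/9) = 1. Collecting the sign flips along the way, the symbol is +1.

1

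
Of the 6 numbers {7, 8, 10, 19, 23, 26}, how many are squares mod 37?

3

(7/37) = +1 → QR.
(8/37) = -1 → non-residue.
(10/37) = +1 → QR.
(19/37) = -1 → non-residue.
(23/37) = -1 → non-residue.
(26/37) = +1 → QR.
Total quadratic residues among the 6: 3.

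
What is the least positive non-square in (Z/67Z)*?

2

(2/67) = −1, so 2 is the smallest positive non-residue mod 67.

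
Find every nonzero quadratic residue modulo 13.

Square k = 1,…,6 (k and 13−k give the same square):
1²=1, 2²=4, 3²=9, 4²≡3, 5²≡12, 6²≡10 (mod 13).
So the quadratic residues mod 13 are {1, 3, 4, 9, 10, 12}.

1, 3, 4, 9, 10, 12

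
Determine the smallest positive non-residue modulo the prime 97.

5

(2/97) = +1, so 2 is a residue.
(3/97) = +1, so 3 is a residue.
(4/97) = +1, so 4 is a residue.
(5/97) = −1, so 5 is the smallest positive non-residue mod 97.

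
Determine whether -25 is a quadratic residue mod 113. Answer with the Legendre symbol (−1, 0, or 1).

1

Euler's criterion: (-25/113) ≡ 88^56 (mod 113).
88^2 ≡ 60 (mod 113)
88^4 ≡ 97 (mod 113)
88^8 ≡ 30 (mod 113)
88^16 ≡ 109 (mod 113)
88^32 ≡ 16 (mod 113)
88^56 = 88^(32+16+8) ≡ 1 (mod 113).
Result is 1, so (-25/113) = 1.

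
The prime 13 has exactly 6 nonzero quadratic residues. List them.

Square k = 1,…,6 (k and 13−k give the same square):
1²=1, 2²=4, 3²=9, 4²≡3, 5²≡12, 6²≡10 (mod 13).
So the quadratic residues mod 13 are {1, 3, 4, 9, 10, 12}.

1 3 4 9 10 12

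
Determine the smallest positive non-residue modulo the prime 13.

(2/13) = −1, so 2 is the smallest positive non-residue mod 13.

2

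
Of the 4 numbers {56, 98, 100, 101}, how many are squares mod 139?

(56/139) = -1 → non-residue.
(98/139) = -1 → non-residue.
(100/139) = +1 → QR.
(101/139) = -1 → non-residue.
Total quadratic residues among the 4: 1.

1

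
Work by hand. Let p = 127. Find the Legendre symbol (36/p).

1

Euler's criterion: (36/127) ≡ 36^63 (mod 127).
36^2 ≡ 26 (mod 127)
36^4 ≡ 41 (mod 127)
36^8 ≡ 30 (mod 127)
36^16 ≡ 11 (mod 127)
36^32 ≡ 121 (mod 127)
36^63 = 36^(32+16+8+4+2+1) ≡ 1 (mod 127).
Result is 1, so (36/127) = 1.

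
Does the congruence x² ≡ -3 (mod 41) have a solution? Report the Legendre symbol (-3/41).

-1

Euler's criterion: (-3/41) ≡ 38^20 (mod 41).
38^2 ≡ 9 (mod 41)
38^4 ≡ 40 (mod 41)
38^8 ≡ 1 (mod 41)
38^16 ≡ 1 (mod 41)
38^20 = 38^(16+4) ≡ 40 (mod 41).
Result is 40 ≡ −1, so (-3/41) = −1.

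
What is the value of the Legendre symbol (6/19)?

Pull out 2: since 19 ≡ 3 (mod 8), (2/19) = -1.
Reciprocity: 3 ≡ 3 and 19 ≡ 3 (mod 4), so (3/19) = −(19/3).
Reduce top mod 3: now compute (1/3).
Reached (1/3) = 1. Collecting the sign flips along the way, the symbol is +1.

1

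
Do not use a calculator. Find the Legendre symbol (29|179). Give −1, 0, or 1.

Reciprocity: 29 ≡ 1 and 179 ≡ 3 (mod 4), so (29/179) = +(179/29).
Reduce top mod 29: now compute (5/29).
Reciprocity: 5 ≡ 1 and 29 ≡ 1 (mod 4), so (5/29) = +(29/5).
Reduce top mod 5: now compute (4/5).
Pull out 2^2: since 5 ≡ 5 (mod 8), (2/5) = -1, so (2/5)^2 = +1.
Reached (1/5) = 1. Collecting the sign flips along the way, the symbol is +1.

1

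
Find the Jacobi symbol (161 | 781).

Reciprocity: 161 ≡ 1 and 781 ≡ 1 (mod 4), so (161/781) = +(781/161).
Reduce top mod 161: now compute (137/161).
Reciprocity: 137 ≡ 1 and 161 ≡ 1 (mod 4), so (137/161) = +(161/137).
Reduce top mod 137: now compute (24/137).
Pull out 2^3: since 137 ≡ 1 (mod 8), (2/137) = +1, so (2/137)^3 = +1.
Reciprocity: 3 ≡ 3 and 137 ≡ 1 (mod 4), so (3/137) = +(137/3).
Reduce top mod 3: now compute (2/3).
Pull out 2: since 3 ≡ 3 (mod 8), (2/3) = -1.
Reached (1/3) = 1. Collecting the sign flips along the way, the symbol is -1.

-1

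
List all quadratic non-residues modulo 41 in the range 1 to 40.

3,6,7,11,12,13,14,15,17,19,22,24,26,27,28,29,30,34,35,38

Square k = 1,…,20 (k and 41−k give the same square):
1²=1, 2²=4, 3²=9, 4²=16, 5²=25, 6²=36, 7²≡8, 8²≡23, 9²≡40, 10²≡18, 11²≡39, 12²≡21, 13²≡5, 14²≡32, 15²≡20, 16²≡10, 17²≡2, 18²≡37, 19²≡33, 20²≡31 (mod 41).
The residues are {1, 2, 4, 5, 8, 9, 10, 16, 18, 20, 21, 23, 25, 31, 32, 33, 36, 37, 39, 40}; the non-residues are the remaining 20 nonzero classes.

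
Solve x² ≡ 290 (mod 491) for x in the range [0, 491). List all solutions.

Since 491 ≡ 3 (mod 4), a square root of 290 is 290^((491+1)/4) = 290^123 mod 491.
Repeated squaring: 290^2≡139, 290^4≡172, 290^8≡124, 290^16≡155, 290^32≡457, 290^64≡174 (mod 491).
290^123 = 290^(64+32+16+8+2+1) ≡ 205 (mod 491).
Check: 205² = 42025 ≡ 290 (mod 491). The two roots are 205 and 286.

205, 286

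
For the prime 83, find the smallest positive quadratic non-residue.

(2/83) = −1, so 2 is the smallest positive non-residue mod 83.

2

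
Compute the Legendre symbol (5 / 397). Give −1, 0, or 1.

Reciprocity: 5 ≡ 1 and 397 ≡ 1 (mod 4), so (5/397) = +(397/5).
Reduce top mod 5: now compute (2/5).
Pull out 2: since 5 ≡ 5 (mod 8), (2/5) = -1.
Reached (1/5) = 1. Collecting the sign flips along the way, the symbol is -1.

-1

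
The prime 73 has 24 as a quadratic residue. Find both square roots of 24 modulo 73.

73 ≡ 1 (mod 4), so we find a root by search.
Trying successive values, 30² = 900 ≡ 24 (mod 73). The other root is 73 − 30 = 43.

30, 43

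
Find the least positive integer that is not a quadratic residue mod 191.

7

(2/191) = +1, so 2 is a residue.
(3/191) = +1, so 3 is a residue.
(4/191) = +1, so 4 is a residue.
(5/191) = +1, so 5 is a residue.
(6/191) = +1, so 6 is a residue.
(7/191) = −1, so 7 is the smallest positive non-residue mod 191.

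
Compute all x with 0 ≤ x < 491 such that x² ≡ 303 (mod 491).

Since 491 ≡ 3 (mod 4), a square root of 303 is 303^((491+1)/4) = 303^123 mod 491.
Repeated squaring: 303^2≡483, 303^4≡64, 303^8≡168, 303^16≡237, 303^32≡195, 303^64≡218 (mod 491).
303^123 = 303^(64+32+16+8+2+1) ≡ 434 (mod 491).
Check: 434² = 188356 ≡ 303 (mod 491). The two roots are 57 and 434.

57, 434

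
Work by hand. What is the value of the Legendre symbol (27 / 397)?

Euler's criterion: (27/397) ≡ 27^198 (mod 397).
27^2 ≡ 332 (mod 397)
27^4 ≡ 255 (mod 397)
27^8 ≡ 314 (mod 397)
27^16 ≡ 140 (mod 397)
27^32 ≡ 147 (mod 397)
27^64 ≡ 171 (mod 397)
27^128 ≡ 260 (mod 397)
27^198 = 27^(128+64+4+2) ≡ 1 (mod 397).
Result is 1, so (27/397) = 1.

1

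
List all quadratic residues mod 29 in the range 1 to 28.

Square k = 1,…,14 (k and 29−k give the same square):
1²=1, 2²=4, 3²=9, 4²=16, 5²=25, 6²≡7, 7²≡20, 8²≡6, 9²≡23, 10²≡13, 11²≡5, 12²≡28, 13²≡24, 14²≡22 (mod 29).
So the quadratic residues mod 29 are {1, 4, 5, 6, 7, 9, 13, 16, 20, 22, 23, 24, 25, 28}.

1 4 5 6 7 9 13 16 20 22 23 24 25 28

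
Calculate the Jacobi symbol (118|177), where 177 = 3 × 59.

0

Pull out 2: since 177 ≡ 1 (mod 8), (2/177) = +1.
Reciprocity: 59 ≡ 3 and 177 ≡ 1 (mod 4), so (59/177) = +(177/59).
Reduce top mod 59: now compute (0/59).
Top reduces to 0: gcd > 1, so the symbol is 0.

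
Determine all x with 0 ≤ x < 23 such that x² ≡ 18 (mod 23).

Since 23 ≡ 3 (mod 4), a square root of 18 is 18^((23+1)/4) = 18^6 mod 23.
Repeated squaring: 18^2≡2, 18^4≡4 (mod 23).
18^6 = 18^(4+2) ≡ 8 (mod 23).
Check: 8² = 64 ≡ 18 (mod 23). The two roots are 8 and 15.

8, 15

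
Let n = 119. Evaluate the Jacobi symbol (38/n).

Pull out 2: since 119 ≡ 7 (mod 8), (2/119) = +1.
Reciprocity: 19 ≡ 3 and 119 ≡ 3 (mod 4), so (19/119) = −(119/19).
Reduce top mod 19: now compute (5/19).
Reciprocity: 5 ≡ 1 and 19 ≡ 3 (mod 4), so (5/19) = +(19/5).
Reduce top mod 5: now compute (4/5).
Pull out 2^2: since 5 ≡ 5 (mod 8), (2/5) = -1, so (2/5)^2 = +1.
Reached (1/5) = 1. Collecting the sign flips along the way, the symbol is -1.

-1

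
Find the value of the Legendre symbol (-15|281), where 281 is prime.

First reduce: -15 ≡ 266 (mod 281).
Pull out 2: since 281 ≡ 1 (mod 8), (2/281) = +1.
Reciprocity: 133 ≡ 1 and 281 ≡ 1 (mod 4), so (133/281) = +(281/133).
Reduce top mod 133: now compute (15/133).
Reciprocity: 15 ≡ 3 and 133 ≡ 1 (mod 4), so (15/133) = +(133/15).
Reduce top mod 15: now compute (13/15).
Reciprocity: 13 ≡ 1 and 15 ≡ 3 (mod 4), so (13/15) = +(15/13).
Reduce top mod 13: now compute (2/13).
Pull out 2: since 13 ≡ 5 (mod 8), (2/13) = -1.
Reached (1/13) = 1. Collecting the sign flips along the way, the symbol is -1.

-1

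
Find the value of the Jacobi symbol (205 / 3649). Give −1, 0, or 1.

Reciprocity: 205 ≡ 1 and 3649 ≡ 1 (mod 4), so (205/3649) = +(3649/205).
Reduce top mod 205: now compute (164/205).
Pull out 2^2: since 205 ≡ 5 (mod 8), (2/205) = -1, so (2/205)^2 = +1.
Reciprocity: 41 ≡ 1 and 205 ≡ 1 (mod 4), so (41/205) = +(205/41).
Reduce top mod 41: now compute (0/41).
Top reduces to 0: gcd > 1, so the symbol is 0.

0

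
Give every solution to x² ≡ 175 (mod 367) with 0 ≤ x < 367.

132, 235

Since 367 ≡ 3 (mod 4), a square root of 175 is 175^((367+1)/4) = 175^92 mod 367.
Repeated squaring: 175^2≡164, 175^4≡105, 175^8≡15, 175^16≡225, 175^32≡346, 175^64≡74 (mod 367).
175^92 = 175^(64+16+8+4) ≡ 132 (mod 367).
Check: 132² = 17424 ≡ 175 (mod 367). The two roots are 132 and 235.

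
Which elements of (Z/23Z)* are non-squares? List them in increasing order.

Square k = 1,…,11 (k and 23−k give the same square):
1²=1, 2²=4, 3²=9, 4²=16, 5²≡2, 6²≡13, 7²≡3, 8²≡18, 9²≡12, 10²≡8, 11²≡6 (mod 23).
The residues are {1, 2, 3, 4, 6, 8, 9, 12, 13, 16, 18}; the non-residues are the remaining 11 nonzero classes.

5,7,10,11,14,15,17,19,20,21,22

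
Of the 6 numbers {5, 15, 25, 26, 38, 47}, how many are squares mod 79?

(5/79) = +1 → QR.
(15/79) = -1 → non-residue.
(25/79) = +1 → QR.
(26/79) = +1 → QR.
(38/79) = +1 → QR.
(47/79) = -1 → non-residue.
Total quadratic residues among the 6: 4.

4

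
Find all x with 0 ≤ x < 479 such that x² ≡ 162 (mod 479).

233, 246

Since 479 ≡ 3 (mod 4), a square root of 162 is 162^((479+1)/4) = 162^120 mod 479.
Repeated squaring: 162^2≡378, 162^4≡142, 162^8≡46, 162^16≡200, 162^32≡243, 162^64≡132 (mod 479).
162^120 = 162^(64+32+16+8) ≡ 233 (mod 479).
Check: 233² = 54289 ≡ 162 (mod 479). The two roots are 233 and 246.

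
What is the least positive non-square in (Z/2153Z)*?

3

(2/2153) = +1, so 2 is a residue.
(3/2153) = −1, so 3 is the smallest positive non-residue mod 2153.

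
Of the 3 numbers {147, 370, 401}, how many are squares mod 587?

(147/587) = +1 → QR.
(370/587) = -1 → non-residue.
(401/587) = +1 → QR.
Total quadratic residues among the 3: 2.

2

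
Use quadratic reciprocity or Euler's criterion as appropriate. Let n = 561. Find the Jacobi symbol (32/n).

1

Pull out 2^5: since 561 ≡ 1 (mod 8), (2/561) = +1, so (2/561)^5 = +1.
Reached (1/561) = 1. Collecting the sign flips along the way, the symbol is +1.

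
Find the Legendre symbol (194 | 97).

First reduce: 194 ≡ 0 (mod 97).
Top reduces to 0: gcd > 1, so the symbol is 0.

0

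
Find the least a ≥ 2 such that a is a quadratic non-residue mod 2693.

(2/2693) = −1, so 2 is the smallest positive non-residue mod 2693.

2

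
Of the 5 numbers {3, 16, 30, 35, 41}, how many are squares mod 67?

2

(3/67) = -1 → non-residue.
(16/67) = +1 → QR.
(30/67) = -1 → non-residue.
(35/67) = +1 → QR.
(41/67) = -1 → non-residue.
Total quadratic residues among the 5: 2.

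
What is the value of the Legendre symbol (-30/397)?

First reduce: -30 ≡ 367 (mod 397).
Reciprocity: 367 ≡ 3 and 397 ≡ 1 (mod 4), so (367/397) = +(397/367).
Reduce top mod 367: now compute (30/367).
Pull out 2: since 367 ≡ 7 (mod 8), (2/367) = +1.
Reciprocity: 15 ≡ 3 and 367 ≡ 3 (mod 4), so (15/367) = −(367/15).
Reduce top mod 15: now compute (7/15).
Reciprocity: 7 ≡ 3 and 15 ≡ 3 (mod 4), so (7/15) = −(15/7).
Reduce top mod 7: now compute (1/7).
Reached (1/7) = 1. Collecting the sign flips along the way, the symbol is +1.

1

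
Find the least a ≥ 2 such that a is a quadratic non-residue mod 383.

5

(2/383) = +1, so 2 is a residue.
(3/383) = +1, so 3 is a residue.
(4/383) = +1, so 4 is a residue.
(5/383) = −1, so 5 is the smallest positive non-residue mod 383.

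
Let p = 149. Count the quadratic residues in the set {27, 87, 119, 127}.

2

(27/149) = -1 → non-residue.
(87/149) = -1 → non-residue.
(119/149) = +1 → QR.
(127/149) = +1 → QR.
Total quadratic residues among the 4: 2.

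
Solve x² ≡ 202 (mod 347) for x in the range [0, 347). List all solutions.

152, 195

Since 347 ≡ 3 (mod 4), a square root of 202 is 202^((347+1)/4) = 202^87 mod 347.
Repeated squaring: 202^2≡205, 202^4≡38, 202^8≡56, 202^16≡13, 202^32≡169, 202^64≡107 (mod 347).
202^87 = 202^(64+16+4+2+1) ≡ 152 (mod 347).
Check: 152² = 23104 ≡ 202 (mod 347). The two roots are 152 and 195.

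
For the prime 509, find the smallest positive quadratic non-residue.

2

(2/509) = −1, so 2 is the smallest positive non-residue mod 509.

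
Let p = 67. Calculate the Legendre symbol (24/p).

Euler's criterion: (24/67) ≡ 24^33 (mod 67).
24^2 ≡ 40 (mod 67)
24^4 ≡ 59 (mod 67)
24^8 ≡ 64 (mod 67)
24^16 ≡ 9 (mod 67)
24^32 ≡ 14 (mod 67)
24^33 = 24^(32+1) ≡ 1 (mod 67).
Result is 1, so (24/67) = 1.

1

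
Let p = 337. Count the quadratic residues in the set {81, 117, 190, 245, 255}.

4

(81/337) = +1 → QR.
(117/337) = +1 → QR.
(190/337) = +1 → QR.
(245/337) = -1 → non-residue.
(255/337) = +1 → QR.
Total quadratic residues among the 5: 4.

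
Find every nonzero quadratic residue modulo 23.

1, 2, 3, 4, 6, 8, 9, 12, 13, 16, 18

Square k = 1,…,11 (k and 23−k give the same square):
1²=1, 2²=4, 3²=9, 4²=16, 5²≡2, 6²≡13, 7²≡3, 8²≡18, 9²≡12, 10²≡8, 11²≡6 (mod 23).
So the quadratic residues mod 23 are {1, 2, 3, 4, 6, 8, 9, 12, 13, 16, 18}.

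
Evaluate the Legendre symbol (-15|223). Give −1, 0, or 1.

-1

First reduce: -15 ≡ 208 (mod 223).
Pull out 2^4: since 223 ≡ 7 (mod 8), (2/223) = +1, so (2/223)^4 = +1.
Reciprocity: 13 ≡ 1 and 223 ≡ 3 (mod 4), so (13/223) = +(223/13).
Reduce top mod 13: now compute (2/13).
Pull out 2: since 13 ≡ 5 (mod 8), (2/13) = -1.
Reached (1/13) = 1. Collecting the sign flips along the way, the symbol is -1.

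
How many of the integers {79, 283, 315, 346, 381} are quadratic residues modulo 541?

(79/541) = +1 → QR.
(283/541) = -1 → non-residue.
(315/541) = +1 → QR.
(346/541) = -1 → non-residue.
(381/541) = -1 → non-residue.
Total quadratic residues among the 5: 2.

2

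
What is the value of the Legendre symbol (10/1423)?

Pull out 2: since 1423 ≡ 7 (mod 8), (2/1423) = +1.
Reciprocity: 5 ≡ 1 and 1423 ≡ 3 (mod 4), so (5/1423) = +(1423/5).
Reduce top mod 5: now compute (3/5).
Reciprocity: 3 ≡ 3 and 5 ≡ 1 (mod 4), so (3/5) = +(5/3).
Reduce top mod 3: now compute (2/3).
Pull out 2: since 3 ≡ 3 (mod 8), (2/3) = -1.
Reached (1/3) = 1. Collecting the sign flips along the way, the symbol is -1.

-1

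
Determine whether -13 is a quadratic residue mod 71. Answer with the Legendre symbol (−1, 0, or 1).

1

Euler's criterion: (-13/71) ≡ 58^35 (mod 71).
58^2 ≡ 27 (mod 71)
58^4 ≡ 19 (mod 71)
58^8 ≡ 6 (mod 71)
58^16 ≡ 36 (mod 71)
58^32 ≡ 18 (mod 71)
58^35 = 58^(32+2+1) ≡ 1 (mod 71).
Result is 1, so (-13/71) = 1.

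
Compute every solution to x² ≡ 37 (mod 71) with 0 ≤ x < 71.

Since 71 ≡ 3 (mod 4), a square root of 37 is 37^((71+1)/4) = 37^18 mod 71.
Repeated squaring: 37^2≡20, 37^4≡45, 37^8≡37, 37^16≡20 (mod 71).
37^18 = 37^(16+2) ≡ 45 (mod 71).
Check: 45² = 2025 ≡ 37 (mod 71). The two roots are 26 and 45.

26, 45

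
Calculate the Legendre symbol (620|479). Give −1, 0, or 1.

-1

Euler's criterion: (620/479) ≡ 141^239 (mod 479).
141^2 ≡ 242 (mod 479)
141^4 ≡ 126 (mod 479)
141^8 ≡ 69 (mod 479)
141^16 ≡ 450 (mod 479)
141^32 ≡ 362 (mod 479)
141^64 ≡ 277 (mod 479)
141^128 ≡ 89 (mod 479)
141^239 = 141^(128+64+32+8+4+2+1) ≡ 478 (mod 479).
Result is 478 ≡ −1, so (620/479) = −1.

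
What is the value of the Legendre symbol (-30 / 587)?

-1

Euler's criterion: (-30/587) ≡ 557^293 (mod 587).
557^2 ≡ 313 (mod 587)
557^4 ≡ 527 (mod 587)
557^8 ≡ 78 (mod 587)
557^16 ≡ 214 (mod 587)
557^32 ≡ 10 (mod 587)
557^64 ≡ 100 (mod 587)
557^128 ≡ 21 (mod 587)
557^256 ≡ 441 (mod 587)
557^293 = 557^(256+32+4+1) ≡ 586 (mod 587).
Result is 586 ≡ −1, so (-30/587) = −1.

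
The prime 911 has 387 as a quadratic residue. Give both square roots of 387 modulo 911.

47, 864

Since 911 ≡ 3 (mod 4), a square root of 387 is 387^((911+1)/4) = 387^228 mod 911.
Repeated squaring: 387^2≡365, 387^4≡219, 387^8≡589, 387^16≡741, 387^32≡659, 387^64≡645, 387^128≡609 (mod 911).
387^228 = 387^(128+64+32+4) ≡ 864 (mod 911).
Check: 864² = 746496 ≡ 387 (mod 911). The two roots are 47 and 864.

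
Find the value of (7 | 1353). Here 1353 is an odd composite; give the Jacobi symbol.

1

Reciprocity: 7 ≡ 3 and 1353 ≡ 1 (mod 4), so (7/1353) = +(1353/7).
Reduce top mod 7: now compute (2/7).
Pull out 2: since 7 ≡ 7 (mod 8), (2/7) = +1.
Reached (1/7) = 1. Collecting the sign flips along the way, the symbol is +1.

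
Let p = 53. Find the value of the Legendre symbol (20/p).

-1

Euler's criterion: (20/53) ≡ 20^26 (mod 53).
20^2 ≡ 29 (mod 53)
20^4 ≡ 46 (mod 53)
20^8 ≡ 49 (mod 53)
20^16 ≡ 16 (mod 53)
20^26 = 20^(16+8+2) ≡ 52 (mod 53).
Result is 52 ≡ −1, so (20/53) = −1.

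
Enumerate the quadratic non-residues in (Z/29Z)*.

Square k = 1,…,14 (k and 29−k give the same square):
1²=1, 2²=4, 3²=9, 4²=16, 5²=25, 6²≡7, 7²≡20, 8²≡6, 9²≡23, 10²≡13, 11²≡5, 12²≡28, 13²≡24, 14²≡22 (mod 29).
The residues are {1, 4, 5, 6, 7, 9, 13, 16, 20, 22, 23, 24, 25, 28}; the non-residues are the remaining 14 nonzero classes.

2,3,8,10,11,12,14,15,17,18,19,21,26,27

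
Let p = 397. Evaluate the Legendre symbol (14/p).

1

Pull out 2: since 397 ≡ 5 (mod 8), (2/397) = -1.
Reciprocity: 7 ≡ 3 and 397 ≡ 1 (mod 4), so (7/397) = +(397/7).
Reduce top mod 7: now compute (5/7).
Reciprocity: 5 ≡ 1 and 7 ≡ 3 (mod 4), so (5/7) = +(7/5).
Reduce top mod 5: now compute (2/5).
Pull out 2: since 5 ≡ 5 (mod 8), (2/5) = -1.
Reached (1/5) = 1. Collecting the sign flips along the way, the symbol is +1.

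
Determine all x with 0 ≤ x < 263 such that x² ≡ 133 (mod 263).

50, 213

Since 263 ≡ 3 (mod 4), a square root of 133 is 133^((263+1)/4) = 133^66 mod 263.
Repeated squaring: 133^2≡68, 133^4≡153, 133^8≡2, 133^16≡4, 133^32≡16, 133^64≡256 (mod 263).
133^66 = 133^(64+2) ≡ 50 (mod 263).
Check: 50² = 2500 ≡ 133 (mod 263). The two roots are 50 and 213.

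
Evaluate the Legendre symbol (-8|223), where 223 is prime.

First reduce: -8 ≡ 215 (mod 223).
Reciprocity: 215 ≡ 3 and 223 ≡ 3 (mod 4), so (215/223) = −(223/215).
Reduce top mod 215: now compute (8/215).
Pull out 2^3: since 215 ≡ 7 (mod 8), (2/215) = +1, so (2/215)^3 = +1.
Reached (1/215) = 1. Collecting the sign flips along the way, the symbol is -1.

-1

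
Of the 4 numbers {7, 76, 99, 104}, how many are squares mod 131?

2

(7/131) = +1 → QR.
(76/131) = -1 → non-residue.
(99/131) = +1 → QR.
(104/131) = -1 → non-residue.
Total quadratic residues among the 4: 2.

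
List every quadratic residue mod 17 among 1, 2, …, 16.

1, 2, 4, 8, 9, 13, 15, 16

Square k = 1,…,8 (k and 17−k give the same square):
1²=1, 2²=4, 3²=9, 4²=16, 5²≡8, 6²≡2, 7²≡15, 8²≡13 (mod 17).
So the quadratic residues mod 17 are {1, 2, 4, 8, 9, 13, 15, 16}.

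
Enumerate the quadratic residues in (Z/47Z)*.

1,2,3,4,6,7,8,9,12,14,16,17,18,21,24,25,27,28,32,34,36,37,42

Square k = 1,…,23 (k and 47−k give the same square):
1²=1, 2²=4, 3²=9, 4²=16, 5²=25, 6²=36, 7²≡2, 8²≡17, 9²≡34, 10²≡6, 11²≡27, 12²≡3, 13²≡28, 14²≡8, 15²≡37, 16²≡21, 17²≡7, 18²≡42, 19²≡32, 20²≡24, 21²≡18, 22²≡14, 23²≡12 (mod 47).
So the quadratic residues mod 47 are {1, 2, 3, 4, 6, 7, 8, 9, 12, 14, 16, 17, 18, 21, 24, 25, 27, 28, 32, 34, 36, 37, 42}.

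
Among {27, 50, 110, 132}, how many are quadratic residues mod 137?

1

(27/137) = -1 → non-residue.
(50/137) = +1 → QR.
(110/137) = -1 → non-residue.
(132/137) = -1 → non-residue.
Total quadratic residues among the 4: 1.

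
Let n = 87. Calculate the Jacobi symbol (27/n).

Reciprocity: 27 ≡ 3 and 87 ≡ 3 (mod 4), so (27/87) = −(87/27).
Reduce top mod 27: now compute (6/27).
Pull out 2: since 27 ≡ 3 (mod 8), (2/27) = -1.
Reciprocity: 3 ≡ 3 and 27 ≡ 3 (mod 4), so (3/27) = −(27/3).
Reduce top mod 3: now compute (0/3).
Top reduces to 0: gcd > 1, so the symbol is 0.

0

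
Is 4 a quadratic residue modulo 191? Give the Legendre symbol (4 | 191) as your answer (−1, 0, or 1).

1

Pull out 2^2: since 191 ≡ 7 (mod 8), (2/191) = +1, so (2/191)^2 = +1.
Reached (1/191) = 1. Collecting the sign flips along the way, the symbol is +1.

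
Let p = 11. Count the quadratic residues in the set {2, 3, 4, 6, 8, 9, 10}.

(2/11) = -1 → non-residue.
(3/11) = +1 → QR.
(4/11) = +1 → QR.
(6/11) = -1 → non-residue.
(8/11) = -1 → non-residue.
(9/11) = +1 → QR.
(10/11) = -1 → non-residue.
Total quadratic residues among the 7: 3.

3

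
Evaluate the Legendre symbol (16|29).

Pull out 2^4: since 29 ≡ 5 (mod 8), (2/29) = -1, so (2/29)^4 = +1.
Reached (1/29) = 1. Collecting the sign flips along the way, the symbol is +1.

1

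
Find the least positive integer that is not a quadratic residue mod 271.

3

(2/271) = +1, so 2 is a residue.
(3/271) = −1, so 3 is the smallest positive non-residue mod 271.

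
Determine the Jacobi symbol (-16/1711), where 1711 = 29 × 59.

First reduce: -16 ≡ 1695 (mod 1711).
Reciprocity: 1695 ≡ 3 and 1711 ≡ 3 (mod 4), so (1695/1711) = −(1711/1695).
Reduce top mod 1695: now compute (16/1695).
Pull out 2^4: since 1695 ≡ 7 (mod 8), (2/1695) = +1, so (2/1695)^4 = +1.
Reached (1/1695) = 1. Collecting the sign flips along the way, the symbol is -1.

-1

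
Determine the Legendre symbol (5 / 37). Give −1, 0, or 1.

-1

Reciprocity: 5 ≡ 1 and 37 ≡ 1 (mod 4), so (5/37) = +(37/5).
Reduce top mod 5: now compute (2/5).
Pull out 2: since 5 ≡ 5 (mod 8), (2/5) = -1.
Reached (1/5) = 1. Collecting the sign flips along the way, the symbol is -1.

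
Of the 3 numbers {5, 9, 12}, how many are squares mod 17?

1

(5/17) = -1 → non-residue.
(9/17) = +1 → QR.
(12/17) = -1 → non-residue.
Total quadratic residues among the 3: 1.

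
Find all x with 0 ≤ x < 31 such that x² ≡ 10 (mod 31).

14, 17

Since 31 ≡ 3 (mod 4), a square root of 10 is 10^((31+1)/4) = 10^8 mod 31.
Repeated squaring: 10^2≡7, 10^4≡18, 10^8≡14 (mod 31).
10^8 = 10^(8) ≡ 14 (mod 31).
Check: 14² = 196 ≡ 10 (mod 31). The two roots are 14 and 17.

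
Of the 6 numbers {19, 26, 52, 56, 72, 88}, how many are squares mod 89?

2

(19/89) = -1 → non-residue.
(26/89) = -1 → non-residue.
(52/89) = -1 → non-residue.
(56/89) = -1 → non-residue.
(72/89) = +1 → QR.
(88/89) = +1 → QR.
Total quadratic residues among the 6: 2.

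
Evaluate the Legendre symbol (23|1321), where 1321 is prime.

Reciprocity: 23 ≡ 3 and 1321 ≡ 1 (mod 4), so (23/1321) = +(1321/23).
Reduce top mod 23: now compute (10/23).
Pull out 2: since 23 ≡ 7 (mod 8), (2/23) = +1.
Reciprocity: 5 ≡ 1 and 23 ≡ 3 (mod 4), so (5/23) = +(23/5).
Reduce top mod 5: now compute (3/5).
Reciprocity: 3 ≡ 3 and 5 ≡ 1 (mod 4), so (3/5) = +(5/3).
Reduce top mod 3: now compute (2/3).
Pull out 2: since 3 ≡ 3 (mod 8), (2/3) = -1.
Reached (1/3) = 1. Collecting the sign flips along the way, the symbol is -1.

-1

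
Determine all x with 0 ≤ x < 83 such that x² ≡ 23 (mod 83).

40, 43

Since 83 ≡ 3 (mod 4), a square root of 23 is 23^((83+1)/4) = 23^21 mod 83.
Repeated squaring: 23^2≡31, 23^4≡48, 23^8≡63, 23^16≡68 (mod 83).
23^21 = 23^(16+4+1) ≡ 40 (mod 83).
Check: 40² = 1600 ≡ 23 (mod 83). The two roots are 40 and 43.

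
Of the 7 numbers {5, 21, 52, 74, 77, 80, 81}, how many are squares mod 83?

(5/83) = -1 → non-residue.
(21/83) = +1 → QR.
(52/83) = -1 → non-residue.
(74/83) = -1 → non-residue.
(77/83) = +1 → QR.
(80/83) = -1 → non-residue.
(81/83) = +1 → QR.
Total quadratic residues among the 7: 3.

3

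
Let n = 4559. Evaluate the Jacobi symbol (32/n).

1

Pull out 2^5: since 4559 ≡ 7 (mod 8), (2/4559) = +1, so (2/4559)^5 = +1.
Reached (1/4559) = 1. Collecting the sign flips along the way, the symbol is +1.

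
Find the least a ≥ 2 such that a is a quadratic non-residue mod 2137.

(2/2137) = +1, so 2 is a residue.
(3/2137) = +1, so 3 is a residue.
(4/2137) = +1, so 4 is a residue.
(5/2137) = −1, so 5 is the smallest positive non-residue mod 2137.

5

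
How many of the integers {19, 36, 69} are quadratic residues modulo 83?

(19/83) = -1 → non-residue.
(36/83) = +1 → QR.
(69/83) = +1 → QR.
Total quadratic residues among the 3: 2.

2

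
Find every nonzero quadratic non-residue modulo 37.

2 5 6 8 13 14 15 17 18 19 20 22 23 24 29 31 32 35

Square k = 1,…,18 (k and 37−k give the same square):
1²=1, 2²=4, 3²=9, 4²=16, 5²=25, 6²=36, 7²≡12, 8²≡27, 9²≡7, 10²≡26, 11²≡10, 12²≡33, 13²≡21, 14²≡11, 15²≡3, 16²≡34, 17²≡30, 18²≡28 (mod 37).
The residues are {1, 3, 4, 7, 9, 10, 11, 12, 16, 21, 25, 26, 27, 28, 30, 33, 34, 36}; the non-residues are the remaining 18 nonzero classes.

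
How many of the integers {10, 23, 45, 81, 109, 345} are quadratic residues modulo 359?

5

(10/359) = +1 → QR.
(23/359) = +1 → QR.
(45/359) = +1 → QR.
(81/359) = +1 → QR.
(109/359) = -1 → non-residue.
(345/359) = +1 → QR.
Total quadratic residues among the 6: 5.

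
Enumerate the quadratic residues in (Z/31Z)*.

1,2,4,5,7,8,9,10,14,16,18,19,20,25,28

Square k = 1,…,15 (k and 31−k give the same square):
1²=1, 2²=4, 3²=9, 4²=16, 5²=25, 6²≡5, 7²≡18, 8²≡2, 9²≡19, 10²≡7, 11²≡28, 12²≡20, 13²≡14, 14²≡10, 15²≡8 (mod 31).
So the quadratic residues mod 31 are {1, 2, 4, 5, 7, 8, 9, 10, 14, 16, 18, 19, 20, 25, 28}.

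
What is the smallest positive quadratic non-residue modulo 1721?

3

(2/1721) = +1, so 2 is a residue.
(3/1721) = −1, so 3 is the smallest positive non-residue mod 1721.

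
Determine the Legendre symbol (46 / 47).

-1

Euler's criterion: (46/47) ≡ 46^23 (mod 47).
46^2 ≡ 1 (mod 47)
46^4 ≡ 1 (mod 47)
46^8 ≡ 1 (mod 47)
46^16 ≡ 1 (mod 47)
46^23 = 46^(16+4+2+1) ≡ 46 (mod 47).
Result is 46 ≡ −1, so (46/47) = −1.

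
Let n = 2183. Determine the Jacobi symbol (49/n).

Reciprocity: 49 ≡ 1 and 2183 ≡ 3 (mod 4), so (49/2183) = +(2183/49).
Reduce top mod 49: now compute (27/49).
Reciprocity: 27 ≡ 3 and 49 ≡ 1 (mod 4), so (27/49) = +(49/27).
Reduce top mod 27: now compute (22/27).
Pull out 2: since 27 ≡ 3 (mod 8), (2/27) = -1.
Reciprocity: 11 ≡ 3 and 27 ≡ 3 (mod 4), so (11/27) = −(27/11).
Reduce top mod 11: now compute (5/11).
Reciprocity: 5 ≡ 1 and 11 ≡ 3 (mod 4), so (5/11) = +(11/5).
Reduce top mod 5: now compute (1/5).
Reached (1/5) = 1. Collecting the sign flips along the way, the symbol is +1.

1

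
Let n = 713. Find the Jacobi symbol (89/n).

1

Reciprocity: 89 ≡ 1 and 713 ≡ 1 (mod 4), so (89/713) = +(713/89).
Reduce top mod 89: now compute (1/89).
Reached (1/89) = 1. Collecting the sign flips along the way, the symbol is +1.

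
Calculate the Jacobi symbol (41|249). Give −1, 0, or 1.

Reciprocity: 41 ≡ 1 and 249 ≡ 1 (mod 4), so (41/249) = +(249/41).
Reduce top mod 41: now compute (3/41).
Reciprocity: 3 ≡ 3 and 41 ≡ 1 (mod 4), so (3/41) = +(41/3).
Reduce top mod 3: now compute (2/3).
Pull out 2: since 3 ≡ 3 (mod 8), (2/3) = -1.
Reached (1/3) = 1. Collecting the sign flips along the way, the symbol is -1.

-1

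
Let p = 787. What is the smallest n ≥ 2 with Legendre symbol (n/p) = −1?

(2/787) = −1, so 2 is the smallest positive non-residue mod 787.

2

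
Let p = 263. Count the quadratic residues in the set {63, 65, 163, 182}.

(63/263) = -1 → non-residue.
(65/263) = -1 → non-residue.
(163/263) = -1 → non-residue.
(182/263) = -1 → non-residue.
Total quadratic residues among the 4: 0.

0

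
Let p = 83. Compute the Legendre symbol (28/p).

1

Pull out 2^2: since 83 ≡ 3 (mod 8), (2/83) = -1, so (2/83)^2 = +1.
Reciprocity: 7 ≡ 3 and 83 ≡ 3 (mod 4), so (7/83) = −(83/7).
Reduce top mod 7: now compute (6/7).
Pull out 2: since 7 ≡ 7 (mod 8), (2/7) = +1.
Reciprocity: 3 ≡ 3 and 7 ≡ 3 (mod 4), so (3/7) = −(7/3).
Reduce top mod 3: now compute (1/3).
Reached (1/3) = 1. Collecting the sign flips along the way, the symbol is +1.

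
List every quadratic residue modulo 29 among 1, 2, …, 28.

Square k = 1,…,14 (k and 29−k give the same square):
1²=1, 2²=4, 3²=9, 4²=16, 5²=25, 6²≡7, 7²≡20, 8²≡6, 9²≡23, 10²≡13, 11²≡5, 12²≡28, 13²≡24, 14²≡22 (mod 29).
So the quadratic residues mod 29 are {1, 4, 5, 6, 7, 9, 13, 16, 20, 22, 23, 24, 25, 28}.

1 4 5 6 7 9 13 16 20 22 23 24 25 28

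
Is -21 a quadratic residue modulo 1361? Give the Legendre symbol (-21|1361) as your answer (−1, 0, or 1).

First reduce: -21 ≡ 1340 (mod 1361).
Pull out 2^2: since 1361 ≡ 1 (mod 8), (2/1361) = +1, so (2/1361)^2 = +1.
Reciprocity: 335 ≡ 3 and 1361 ≡ 1 (mod 4), so (335/1361) = +(1361/335).
Reduce top mod 335: now compute (21/335).
Reciprocity: 21 ≡ 1 and 335 ≡ 3 (mod 4), so (21/335) = +(335/21).
Reduce top mod 21: now compute (20/21).
Pull out 2^2: since 21 ≡ 5 (mod 8), (2/21) = -1, so (2/21)^2 = +1.
Reciprocity: 5 ≡ 1 and 21 ≡ 1 (mod 4), so (5/21) = +(21/5).
Reduce top mod 5: now compute (1/5).
Reached (1/5) = 1. Collecting the sign flips along the way, the symbol is +1.

1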